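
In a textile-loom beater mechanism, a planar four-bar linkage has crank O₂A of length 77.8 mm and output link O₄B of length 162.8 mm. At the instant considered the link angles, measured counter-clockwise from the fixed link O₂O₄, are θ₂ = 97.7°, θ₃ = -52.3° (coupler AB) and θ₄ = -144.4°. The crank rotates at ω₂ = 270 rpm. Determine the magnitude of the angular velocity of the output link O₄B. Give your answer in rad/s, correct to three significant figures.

6.76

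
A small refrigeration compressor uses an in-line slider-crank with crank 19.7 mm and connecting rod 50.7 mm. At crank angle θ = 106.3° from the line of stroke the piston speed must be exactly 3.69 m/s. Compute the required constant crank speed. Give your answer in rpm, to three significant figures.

2110

For an in-line slider-crank, |v_piston| = rω|sinθ|·[1 + r cosθ/√(L² − r² sin²θ)].
With r = 0.0197 m, L = 0.0507 m, θ = 106.3°: the bracketed kinematic factor |dx/dθ| = 0.016686 m.
ω = v/|dx/dθ| = 3.69/0.016686 = 221.15 rad/s.
N = 60ω/(2π) = 2111.8 rpm.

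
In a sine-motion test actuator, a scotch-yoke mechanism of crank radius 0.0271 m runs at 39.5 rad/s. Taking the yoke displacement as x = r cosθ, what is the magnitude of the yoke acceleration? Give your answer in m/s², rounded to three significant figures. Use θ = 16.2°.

40.6

ω = 39.5 rad/s
x = r cosθ ⇒ ẍ = −rω² cosθ (ω constant).
|a| = rω²|cosθ| = 0.0271·(39.5)²·|cos 16.2°| = 40.604 m/s².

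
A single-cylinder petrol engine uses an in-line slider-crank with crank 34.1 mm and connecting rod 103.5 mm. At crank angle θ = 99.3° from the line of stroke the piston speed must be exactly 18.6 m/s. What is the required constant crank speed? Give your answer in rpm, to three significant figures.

For an in-line slider-crank, |v_piston| = rω|sinθ|·[1 + r cosθ/√(L² − r² sin²θ)].
With r = 0.0341 m, L = 0.1035 m, θ = 99.3°: the bracketed kinematic factor |dx/dθ| = 0.031757 m.
ω = v/|dx/dθ| = 18.6/0.031757 = 585.7 rad/s.
N = 60ω/(2π) = 5593 rpm.

5590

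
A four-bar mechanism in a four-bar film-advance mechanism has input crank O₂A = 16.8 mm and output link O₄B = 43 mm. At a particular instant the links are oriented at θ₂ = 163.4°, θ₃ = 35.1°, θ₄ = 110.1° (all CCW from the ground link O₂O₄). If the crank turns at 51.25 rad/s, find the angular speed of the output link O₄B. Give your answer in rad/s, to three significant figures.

16.3

ω₂ = 51.25 rad/s
Differentiating the loop-closure r₂e^{iθ₂}+r₃e^{iθ₃}=r₁+r₄e^{iθ₄} gives r₂ω₂e^{iθ₂}+r₃ω₃e^{iθ₃}=r₄ω₄e^{iθ₄}.
Eliminating the other unknown: ω₄ = r₂ω₂ sin(θ₂−θ₃) / [r₄ sin(θ₄−θ₃)].
Numerator sine = +0.78478; denominator sine = +0.96593.
Result = 0.0168·51.25·(+0.78478) / (0.043·(+0.96593)) = +16.268 rad/s; magnitude 16.268 rad/s.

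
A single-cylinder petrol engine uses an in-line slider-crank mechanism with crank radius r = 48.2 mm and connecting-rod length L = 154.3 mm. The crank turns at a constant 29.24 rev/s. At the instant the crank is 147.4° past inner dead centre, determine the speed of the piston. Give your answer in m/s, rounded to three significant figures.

ω = 2π·29.2 = 183.7 rad/s
For an in-line slider-crank, x = r cosθ + √(L² − r² sin²θ), so v = −rω sinθ·[1 + r cosθ/√(L² − r² sin²θ)].
With r = 0.0482 m, L = 0.1543 m, θ = 147.4°: √(L² − r² sin²θ) = 0.1521 m.
v = −0.0482·183.7·0.53877·[1 + 0.0482·-0.84245/0.1521] = -3.4973 m/s.
|v| = 3.4973 m/s.

3.50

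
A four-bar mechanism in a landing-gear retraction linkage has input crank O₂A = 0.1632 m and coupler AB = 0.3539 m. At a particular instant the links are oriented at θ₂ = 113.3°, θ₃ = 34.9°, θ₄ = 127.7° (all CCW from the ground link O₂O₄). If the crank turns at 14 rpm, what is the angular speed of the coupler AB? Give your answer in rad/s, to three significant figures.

0.168

ω₂ = 1.466 rad/s (from 14 rpm).
Differentiating the loop-closure r₂e^{iθ₂}+r₃e^{iθ₃}=r₁+r₄e^{iθ₄} gives r₂ω₂e^{iθ₂}+r₃ω₃e^{iθ₃}=r₄ω₄e^{iθ₄}.
Eliminating the other unknown: ω₃ = r₂ω₂ sin(θ₄−θ₂) / [r₃ sin(θ₃−θ₄)].
Numerator sine = +0.24869; denominator sine = -0.99881.
Result = 0.1632·1.466·(+0.24869) / (0.3539·(-0.99881)) = -0.16833 rad/s; magnitude 0.16833 rad/s.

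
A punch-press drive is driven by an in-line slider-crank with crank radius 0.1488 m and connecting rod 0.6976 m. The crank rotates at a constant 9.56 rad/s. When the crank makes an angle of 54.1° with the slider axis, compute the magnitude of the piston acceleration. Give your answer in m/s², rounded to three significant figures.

ω = 9.56 rad/s
x(θ) = r cosθ + √(L² − r² sin²θ); with ω constant, a = ω²·d²x/dθ².
d²x/dθ² = −r cosθ − r²(cos2θ)/√u − r⁴ sin²2θ/(4u^{3/2}),  u = L² − r² sin²θ = 0.472117 m².
Substituting r = 0.1488 m, L = 0.6976 m, θ = 54.1°: d²x/dθ² = -0.077528 m.
a = ω²·d²x/dθ² = (9.56)²·(-0.077528) = -7.0856 m/s²;  |a| = 7.0856 m/s².

7.09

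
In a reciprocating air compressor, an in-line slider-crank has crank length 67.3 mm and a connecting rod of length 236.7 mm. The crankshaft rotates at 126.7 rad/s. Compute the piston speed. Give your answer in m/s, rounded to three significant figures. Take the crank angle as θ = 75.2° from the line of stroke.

8.87

ω = 126.7 rad/s
For an in-line slider-crank, x = r cosθ + √(L² − r² sin²θ), so v = −rω sinθ·[1 + r cosθ/√(L² − r² sin²θ)].
With r = 0.0673 m, L = 0.2367 m, θ = 75.2°: √(L² − r² sin²θ) = 0.22758 m.
v = −0.0673·126.7·0.96682·[1 + 0.0673·0.25545/0.22758] = -8.8668 m/s.
|v| = 8.8668 m/s.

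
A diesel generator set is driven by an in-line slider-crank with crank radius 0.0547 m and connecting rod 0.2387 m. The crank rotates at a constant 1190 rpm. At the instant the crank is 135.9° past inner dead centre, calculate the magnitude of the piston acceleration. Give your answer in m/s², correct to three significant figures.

601

ω = 2π·1190/60 = 124.6 rad/s
x(θ) = r cosθ + √(L² − r² sin²θ); with ω constant, a = ω²·d²x/dθ².
d²x/dθ² = −r cosθ − r²(cos2θ)/√u − r⁴ sin²2θ/(4u^{3/2}),  u = L² − r² sin²θ = 0.0555286 m².
Substituting r = 0.0547 m, L = 0.2387 m, θ = 135.9°: d²x/dθ² = +0.038712 m.
a = ω²·d²x/dθ² = (124.6)²·(+0.038712) = +601.17 m/s²;  |a| = 601.17 m/s².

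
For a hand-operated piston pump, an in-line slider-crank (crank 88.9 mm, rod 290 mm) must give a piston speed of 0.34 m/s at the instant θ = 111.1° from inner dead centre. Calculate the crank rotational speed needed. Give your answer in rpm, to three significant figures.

For an in-line slider-crank, |v_piston| = rω|sinθ|·[1 + r cosθ/√(L² − r² sin²θ)].
With r = 0.0889 m, L = 0.29 m, θ = 111.1°: the bracketed kinematic factor |dx/dθ| = 0.073388 m.
ω = v/|dx/dθ| = 0.34/0.073388 = 4.6329 rad/s.
N = 60ω/(2π) = 44.241 rpm.

44.2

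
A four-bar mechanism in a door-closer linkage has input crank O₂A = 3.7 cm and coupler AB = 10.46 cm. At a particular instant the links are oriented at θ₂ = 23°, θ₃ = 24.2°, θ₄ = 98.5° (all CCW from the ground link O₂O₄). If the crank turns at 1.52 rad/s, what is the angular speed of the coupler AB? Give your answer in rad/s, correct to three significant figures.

0.541

ω₂ = 1.52 rad/s
Differentiating the loop-closure r₂e^{iθ₂}+r₃e^{iθ₃}=r₁+r₄e^{iθ₄} gives r₂ω₂e^{iθ₂}+r₃ω₃e^{iθ₃}=r₄ω₄e^{iθ₄}.
Eliminating the other unknown: ω₃ = r₂ω₂ sin(θ₄−θ₂) / [r₃ sin(θ₃−θ₄)].
Numerator sine = +0.96815; denominator sine = -0.96269.
Result = 0.037·1.52·(+0.96815) / (0.1046·(-0.96269)) = -0.54071 rad/s; magnitude 0.54071 rad/s.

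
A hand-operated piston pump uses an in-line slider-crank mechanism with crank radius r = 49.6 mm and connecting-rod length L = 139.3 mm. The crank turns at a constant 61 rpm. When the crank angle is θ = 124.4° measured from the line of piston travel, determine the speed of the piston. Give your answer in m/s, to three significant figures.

0.206

ω = 2π·61/60 = 6.388 rad/s
For an in-line slider-crank, x = r cosθ + √(L² − r² sin²θ), so v = −rω sinθ·[1 + r cosθ/√(L² − r² sin²θ)].
With r = 0.0496 m, L = 0.1393 m, θ = 124.4°: √(L² − r² sin²θ) = 0.13315 m.
v = −0.0496·6.388·0.82511·[1 + 0.0496·-0.56497/0.13315] = -0.20641 m/s.
|v| = 0.20641 m/s.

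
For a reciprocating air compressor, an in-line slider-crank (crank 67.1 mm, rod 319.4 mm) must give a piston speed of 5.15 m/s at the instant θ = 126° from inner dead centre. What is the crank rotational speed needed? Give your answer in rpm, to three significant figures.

For an in-line slider-crank, |v_piston| = rω|sinθ|·[1 + r cosθ/√(L² − r² sin²θ)].
With r = 0.0671 m, L = 0.3194 m, θ = 126°: the bracketed kinematic factor |dx/dθ| = 0.047483 m.
ω = v/|dx/dθ| = 5.15/0.047483 = 108.46 rad/s.
N = 60ω/(2π) = 1035.7 rpm.

1040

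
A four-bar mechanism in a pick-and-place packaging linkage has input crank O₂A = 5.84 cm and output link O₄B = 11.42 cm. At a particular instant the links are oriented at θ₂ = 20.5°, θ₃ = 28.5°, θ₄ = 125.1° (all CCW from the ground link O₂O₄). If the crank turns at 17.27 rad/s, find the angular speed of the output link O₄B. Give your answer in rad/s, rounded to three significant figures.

1.24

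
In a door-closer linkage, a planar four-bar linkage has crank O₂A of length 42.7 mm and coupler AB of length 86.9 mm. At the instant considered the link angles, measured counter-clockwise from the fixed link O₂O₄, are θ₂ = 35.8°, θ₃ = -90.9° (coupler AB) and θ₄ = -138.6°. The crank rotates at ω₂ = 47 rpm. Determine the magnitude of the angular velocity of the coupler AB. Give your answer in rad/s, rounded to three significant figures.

ω₂ = 4.922 rad/s (from 47 rpm).
Differentiating the loop-closure r₂e^{iθ₂}+r₃e^{iθ₃}=r₁+r₄e^{iθ₄} gives r₂ω₂e^{iθ₂}+r₃ω₃e^{iθ₃}=r₄ω₄e^{iθ₄}.
Eliminating the other unknown: ω₃ = r₂ω₂ sin(θ₄−θ₂) / [r₃ sin(θ₃−θ₄)].
Numerator sine = -0.09758; denominator sine = +0.73963.
Result = 0.0427·4.922·(-0.09758) / (0.0869·(+0.73963)) = -0.31908 rad/s; magnitude 0.31908 rad/s.

0.319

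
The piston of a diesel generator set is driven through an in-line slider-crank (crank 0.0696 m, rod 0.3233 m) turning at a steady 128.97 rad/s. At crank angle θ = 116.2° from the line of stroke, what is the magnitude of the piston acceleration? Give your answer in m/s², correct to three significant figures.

ω = 129 rad/s
x(θ) = r cosθ + √(L² − r² sin²θ); with ω constant, a = ω²·d²x/dθ².
d²x/dθ² = −r cosθ − r²(cos2θ)/√u − r⁴ sin²2θ/(4u^{3/2}),  u = L² − r² sin²θ = 0.100623 m².
Substituting r = 0.0696 m, L = 0.3233 m, θ = 116.2°: d²x/dθ² = +0.039931 m.
a = ω²·d²x/dθ² = (129)²·(+0.039931) = +664.18 m/s²;  |a| = 664.18 m/s².

664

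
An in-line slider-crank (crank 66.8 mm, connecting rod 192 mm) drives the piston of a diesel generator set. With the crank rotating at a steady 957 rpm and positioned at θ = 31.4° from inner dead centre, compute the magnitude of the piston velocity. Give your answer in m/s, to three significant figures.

ω = 2π·957/60 = 100.2 rad/s
For an in-line slider-crank, x = r cosθ + √(L² − r² sin²θ), so v = −rω sinθ·[1 + r cosθ/√(L² − r² sin²θ)].
With r = 0.0668 m, L = 0.192 m, θ = 31.4°: √(L² − r² sin²θ) = 0.18882 m.
v = −0.0668·100.2·0.52101·[1 + 0.0668·0.85355/0.18882] = -4.5411 m/s.
|v| = 4.5411 m/s.

4.54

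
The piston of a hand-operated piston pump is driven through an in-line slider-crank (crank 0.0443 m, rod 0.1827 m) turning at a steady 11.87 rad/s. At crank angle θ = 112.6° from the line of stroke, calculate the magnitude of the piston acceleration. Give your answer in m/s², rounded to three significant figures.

ω = 11.87 rad/s
x(θ) = r cosθ + √(L² − r² sin²θ); with ω constant, a = ω²·d²x/dθ².
d²x/dθ² = −r cosθ − r²(cos2θ)/√u − r⁴ sin²2θ/(4u^{3/2}),  u = L² − r² sin²θ = 0.0317066 m².
Substituting r = 0.0443 m, L = 0.1827 m, θ = 112.6°: d²x/dθ² = +0.024704 m.
a = ω²·d²x/dθ² = (11.87)²·(+0.024704) = +3.4808 m/s²;  |a| = 3.4808 m/s².

3.48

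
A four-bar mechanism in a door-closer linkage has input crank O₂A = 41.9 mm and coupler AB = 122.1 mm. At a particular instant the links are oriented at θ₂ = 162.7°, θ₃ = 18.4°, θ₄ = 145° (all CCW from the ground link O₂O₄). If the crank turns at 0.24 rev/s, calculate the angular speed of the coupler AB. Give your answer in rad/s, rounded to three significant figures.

0.196

ω₂ = 1.508 rad/s (from 0.24 rev/s).
Differentiating the loop-closure r₂e^{iθ₂}+r₃e^{iθ₃}=r₁+r₄e^{iθ₄} gives r₂ω₂e^{iθ₂}+r₃ω₃e^{iθ₃}=r₄ω₄e^{iθ₄}.
Eliminating the other unknown: ω₃ = r₂ω₂ sin(θ₄−θ₂) / [r₃ sin(θ₃−θ₄)].
Numerator sine = -0.30403; denominator sine = -0.80282.
Result = 0.0419·1.508·(-0.30403) / (0.1221·(-0.80282)) = +0.19597 rad/s; magnitude 0.19597 rad/s.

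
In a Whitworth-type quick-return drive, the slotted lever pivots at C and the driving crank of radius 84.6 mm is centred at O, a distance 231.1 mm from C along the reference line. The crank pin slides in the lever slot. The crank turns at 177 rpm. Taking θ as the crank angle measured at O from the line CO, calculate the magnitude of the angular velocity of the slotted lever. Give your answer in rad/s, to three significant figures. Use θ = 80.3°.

ω = 18.54 rad/s (from 177 rpm).
Crank pin A relative to C: A = (d + r cosθ, r sinθ); lever angle φ = atan2(r sinθ, d + r cosθ).
Differentiating tanφ: φ̇ = rω(d cosθ + r)/(d² + r² + 2dr cosθ).
d² + r² + 2dr cosθ = |CA|² = 0.0671527 m²;  d cosθ + r = +0.12354 m.
|ω_lever| = |0.0846·18.54·+0.12354| / 0.0671527 = 2.8848 rad/s.

2.88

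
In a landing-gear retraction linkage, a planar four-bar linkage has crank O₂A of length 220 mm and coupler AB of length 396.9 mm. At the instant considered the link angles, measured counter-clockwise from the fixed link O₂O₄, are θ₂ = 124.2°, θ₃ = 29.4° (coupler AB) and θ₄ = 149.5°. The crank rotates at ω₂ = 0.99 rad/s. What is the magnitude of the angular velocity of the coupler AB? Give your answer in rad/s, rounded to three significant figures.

ω₂ = 0.99 rad/s
Differentiating the loop-closure r₂e^{iθ₂}+r₃e^{iθ₃}=r₁+r₄e^{iθ₄} gives r₂ω₂e^{iθ₂}+r₃ω₃e^{iθ₃}=r₄ω₄e^{iθ₄}.
Eliminating the other unknown: ω₃ = r₂ω₂ sin(θ₄−θ₂) / [r₃ sin(θ₃−θ₄)].
Numerator sine = +0.42736; denominator sine = -0.86515.
Result = 0.22·0.99·(+0.42736) / (0.3969·(-0.86515)) = -0.27107 rad/s; magnitude 0.27107 rad/s.

0.271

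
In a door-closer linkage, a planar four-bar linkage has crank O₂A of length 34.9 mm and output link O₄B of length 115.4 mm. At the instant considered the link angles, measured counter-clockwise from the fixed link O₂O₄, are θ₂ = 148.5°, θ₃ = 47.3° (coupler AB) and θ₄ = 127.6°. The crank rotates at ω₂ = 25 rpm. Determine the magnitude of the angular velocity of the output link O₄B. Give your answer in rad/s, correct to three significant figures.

0.788

ω₂ = 2.618 rad/s (from 25 rpm).
Differentiating the loop-closure r₂e^{iθ₂}+r₃e^{iθ₃}=r₁+r₄e^{iθ₄} gives r₂ω₂e^{iθ₂}+r₃ω₃e^{iθ₃}=r₄ω₄e^{iθ₄}.
Eliminating the other unknown: ω₄ = r₂ω₂ sin(θ₂−θ₃) / [r₄ sin(θ₄−θ₃)].
Numerator sine = +0.98096; denominator sine = +0.98570.
Result = 0.0349·2.618·(+0.98096) / (0.1154·(+0.98570)) = +0.78794 rad/s; magnitude 0.78794 rad/s.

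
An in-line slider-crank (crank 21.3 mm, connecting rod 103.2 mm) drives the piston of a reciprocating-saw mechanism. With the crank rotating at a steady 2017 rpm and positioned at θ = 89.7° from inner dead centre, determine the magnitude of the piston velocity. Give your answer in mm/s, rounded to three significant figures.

4500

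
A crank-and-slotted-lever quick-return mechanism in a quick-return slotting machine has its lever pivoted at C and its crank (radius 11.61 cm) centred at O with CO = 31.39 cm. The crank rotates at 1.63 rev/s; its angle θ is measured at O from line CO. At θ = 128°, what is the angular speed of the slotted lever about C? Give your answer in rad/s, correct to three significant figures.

ω = 10.24 rad/s (from 1.63 rev/s).
Crank pin A relative to C: A = (d + r cosθ, r sinθ); lever angle φ = atan2(r sinθ, d + r cosθ).
Differentiating tanφ: φ̇ = rω(d cosθ + r)/(d² + r² + 2dr cosθ).
d² + r² + 2dr cosθ = |CA|² = 0.0671383 m²;  d cosθ + r = -0.077156 m.
|ω_lever| = |0.1161·10.24·-0.077156| / 0.0671383 = 1.3665 rad/s.

1.37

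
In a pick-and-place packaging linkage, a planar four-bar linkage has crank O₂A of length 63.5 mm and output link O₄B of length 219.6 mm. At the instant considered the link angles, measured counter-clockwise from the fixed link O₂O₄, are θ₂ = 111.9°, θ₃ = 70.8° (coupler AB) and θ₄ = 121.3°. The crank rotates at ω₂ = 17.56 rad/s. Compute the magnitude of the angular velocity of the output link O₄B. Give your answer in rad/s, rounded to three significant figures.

4.33

ω₂ = 17.56 rad/s
Differentiating the loop-closure r₂e^{iθ₂}+r₃e^{iθ₃}=r₁+r₄e^{iθ₄} gives r₂ω₂e^{iθ₂}+r₃ω₃e^{iθ₃}=r₄ω₄e^{iθ₄}.
Eliminating the other unknown: ω₄ = r₂ω₂ sin(θ₂−θ₃) / [r₄ sin(θ₄−θ₃)].
Numerator sine = +0.65738; denominator sine = +0.77162.
Result = 0.0635·17.56·(+0.65738) / (0.2196·(+0.77162)) = +4.3259 rad/s; magnitude 4.3259 rad/s.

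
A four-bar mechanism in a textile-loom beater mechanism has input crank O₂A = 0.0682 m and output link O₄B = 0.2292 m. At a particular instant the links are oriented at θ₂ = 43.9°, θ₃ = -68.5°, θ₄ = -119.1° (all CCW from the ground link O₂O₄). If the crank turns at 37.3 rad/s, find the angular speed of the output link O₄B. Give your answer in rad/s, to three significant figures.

13.3

ω₂ = 37.3 rad/s
Differentiating the loop-closure r₂e^{iθ₂}+r₃e^{iθ₃}=r₁+r₄e^{iθ₄} gives r₂ω₂e^{iθ₂}+r₃ω₃e^{iθ₃}=r₄ω₄e^{iθ₄}.
Eliminating the other unknown: ω₄ = r₂ω₂ sin(θ₂−θ₃) / [r₄ sin(θ₄−θ₃)].
Numerator sine = +0.92455; denominator sine = -0.77273.
Result = 0.0682·37.3·(+0.92455) / (0.2292·(-0.77273)) = -13.279 rad/s; magnitude 13.279 rad/s.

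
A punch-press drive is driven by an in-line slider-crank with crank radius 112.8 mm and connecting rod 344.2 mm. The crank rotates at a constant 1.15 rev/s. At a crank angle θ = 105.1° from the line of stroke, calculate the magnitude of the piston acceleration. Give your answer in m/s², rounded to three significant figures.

ω = 2π·1.15 = 7.226 rad/s
x(θ) = r cosθ + √(L² − r² sin²θ); with ω constant, a = ω²·d²x/dθ².
d²x/dθ² = −r cosθ − r²(cos2θ)/√u − r⁴ sin²2θ/(4u^{3/2}),  u = L² − r² sin²θ = 0.106613 m².
Substituting r = 0.1128 m, L = 0.3442 m, θ = 105.1°: d²x/dθ² = +0.06277 m.
a = ω²·d²x/dθ² = (7.226)²·(+0.06277) = +3.2772 m/s²;  |a| = 3.2772 m/s².

3.28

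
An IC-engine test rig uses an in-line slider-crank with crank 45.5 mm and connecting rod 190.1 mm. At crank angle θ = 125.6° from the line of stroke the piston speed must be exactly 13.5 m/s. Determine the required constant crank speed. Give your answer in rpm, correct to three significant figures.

For an in-line slider-crank, |v_piston| = rω|sinθ|·[1 + r cosθ/√(L² − r² sin²θ)].
With r = 0.0455 m, L = 0.1901 m, θ = 125.6°: the bracketed kinematic factor |dx/dθ| = 0.031741 m.
ω = v/|dx/dθ| = 13.5/0.031741 = 425.32 rad/s.
N = 60ω/(2π) = 4061.5 rpm.

4060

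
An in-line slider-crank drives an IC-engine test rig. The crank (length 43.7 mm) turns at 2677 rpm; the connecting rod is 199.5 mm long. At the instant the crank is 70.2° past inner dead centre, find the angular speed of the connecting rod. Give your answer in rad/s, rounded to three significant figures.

21.3

ω = 280.3 rad/s (converted from 2677 rpm).
The rod makes angle φ with the slider axis where L sinφ = r sinθ; differentiating, L cosφ·φ̇ = r ω cosθ.
L cosφ = √(L² − r² sin²θ) = 0.19522 m.
|ω_rod| = r ω |cosθ| / √(L² − r² sin²θ) = 0.0437·280.3·0.33874/0.19522 = 21.257 rad/s.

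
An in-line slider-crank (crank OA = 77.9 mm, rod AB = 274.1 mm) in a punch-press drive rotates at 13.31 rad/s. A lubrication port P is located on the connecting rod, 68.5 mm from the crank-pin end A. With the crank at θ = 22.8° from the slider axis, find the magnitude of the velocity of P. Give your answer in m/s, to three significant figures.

0.835

ω = 13.31 rad/s.  Crank-pin speed |V_A| = rω = 1.0368 m/s, perpendicular to OA.
Rod angle: sinφ = −(r/L) sinθ ⇒ φ = -6.323°; ω_rod = −rω cosθ/√(L²−r²sin²θ) = -3.5085 rad/s.
V_P = V_A + ω_rod × AP, with AP = 0.0685 m along the rod.
Components: V_Px = −rω sinθ − a·ω_rod·sinφ = -0.42826 m/s;  V_Py = rω cosθ + a·ω_rod·cosφ = +0.71696 m/s.
|V_P| = √(V_Px² + V_Py²) = 0.83513 m/s.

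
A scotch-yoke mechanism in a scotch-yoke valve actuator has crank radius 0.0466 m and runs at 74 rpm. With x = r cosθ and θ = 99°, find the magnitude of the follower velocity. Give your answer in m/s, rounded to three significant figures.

0.357

ω = 7.749 rad/s (from 74 rpm).
x = r cosθ ⇒ ẋ = −rω sinθ.
|v| = rω|sinθ| = 0.0466·7.749·|sin 99°| = 0.35667 m/s.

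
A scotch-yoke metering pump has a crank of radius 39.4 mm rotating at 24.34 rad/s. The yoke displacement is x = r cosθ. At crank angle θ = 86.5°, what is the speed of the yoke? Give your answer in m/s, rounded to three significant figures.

0.957

ω = 24.34 rad/s
x = r cosθ ⇒ ẋ = −rω sinθ.
|v| = rω|sinθ| = 0.0394·24.34·|sin 86.5°| = 0.95721 m/s.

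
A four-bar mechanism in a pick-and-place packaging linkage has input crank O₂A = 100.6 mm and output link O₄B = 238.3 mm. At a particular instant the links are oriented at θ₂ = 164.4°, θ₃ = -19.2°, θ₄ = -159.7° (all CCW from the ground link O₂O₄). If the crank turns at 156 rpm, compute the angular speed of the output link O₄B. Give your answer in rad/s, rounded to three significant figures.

0.681

ω₂ = 16.34 rad/s (from 156 rpm).
Differentiating the loop-closure r₂e^{iθ₂}+r₃e^{iθ₃}=r₁+r₄e^{iθ₄} gives r₂ω₂e^{iθ₂}+r₃ω₃e^{iθ₃}=r₄ω₄e^{iθ₄}.
Eliminating the other unknown: ω₄ = r₂ω₂ sin(θ₂−θ₃) / [r₄ sin(θ₄−θ₃)].
Numerator sine = -0.06279; denominator sine = -0.63608.
Result = 0.1006·16.34·(-0.06279) / (0.2383·(-0.63608)) = +0.68079 rad/s; magnitude 0.68079 rad/s.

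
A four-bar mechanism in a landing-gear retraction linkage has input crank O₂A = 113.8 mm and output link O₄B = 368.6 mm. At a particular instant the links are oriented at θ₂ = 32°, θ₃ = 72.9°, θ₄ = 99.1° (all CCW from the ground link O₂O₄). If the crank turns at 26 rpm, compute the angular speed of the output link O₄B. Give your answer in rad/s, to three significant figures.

1.25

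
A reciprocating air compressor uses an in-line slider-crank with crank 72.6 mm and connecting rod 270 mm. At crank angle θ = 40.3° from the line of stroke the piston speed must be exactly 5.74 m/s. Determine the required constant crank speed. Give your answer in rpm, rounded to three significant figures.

For an in-line slider-crank, |v_piston| = rω|sinθ|·[1 + r cosθ/√(L² − r² sin²θ)].
With r = 0.0726 m, L = 0.27 m, θ = 40.3°: the bracketed kinematic factor |dx/dθ| = 0.056736 m.
ω = v/|dx/dθ| = 5.74/0.056736 = 101.17 rad/s.
N = 60ω/(2π) = 966.11 rpm.

966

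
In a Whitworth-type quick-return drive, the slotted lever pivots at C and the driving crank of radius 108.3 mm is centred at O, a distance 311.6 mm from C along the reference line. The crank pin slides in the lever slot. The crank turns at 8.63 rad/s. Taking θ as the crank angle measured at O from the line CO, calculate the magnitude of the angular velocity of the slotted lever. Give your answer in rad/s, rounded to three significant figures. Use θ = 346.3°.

ω = 8.63 rad/s
Crank pin A relative to C: A = (d + r cosθ, r sinθ); lever angle φ = atan2(r sinθ, d + r cosθ).
Differentiating tanφ: φ̇ = rω(d cosθ + r)/(d² + r² + 2dr cosθ).
d² + r² + 2dr cosθ = |CA|² = 0.174396 m²;  d cosθ + r = +0.41103 m.
|ω_lever| = |0.1083·8.63·+0.41103| / 0.174396 = 2.2028 rad/s.

2.20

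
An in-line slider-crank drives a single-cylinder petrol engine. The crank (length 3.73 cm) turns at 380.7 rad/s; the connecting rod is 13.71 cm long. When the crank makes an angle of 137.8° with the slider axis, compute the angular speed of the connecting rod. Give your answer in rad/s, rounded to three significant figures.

ω = 380.7 rad/s
The rod makes angle φ with the slider axis where L sinφ = r sinθ; differentiating, L cosφ·φ̇ = r ω cosθ.
L cosφ = √(L² − r² sin²θ) = 0.13479 m.
|ω_rod| = r ω |cosθ| / √(L² − r² sin²θ) = 0.0373·380.7·0.74080/0.13479 = 78.043 rad/s.

78.0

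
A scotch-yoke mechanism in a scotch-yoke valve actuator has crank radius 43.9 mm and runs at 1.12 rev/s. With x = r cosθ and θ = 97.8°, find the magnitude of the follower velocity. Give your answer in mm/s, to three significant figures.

306

ω = 7.037 rad/s (from 1.12 rev/s).
x = r cosθ ⇒ ẋ = −rω sinθ.
|v| = rω|sinθ| = 0.0439·7.037·|sin 97.8°| = 0.30607 m/s = 306.07 mm/s.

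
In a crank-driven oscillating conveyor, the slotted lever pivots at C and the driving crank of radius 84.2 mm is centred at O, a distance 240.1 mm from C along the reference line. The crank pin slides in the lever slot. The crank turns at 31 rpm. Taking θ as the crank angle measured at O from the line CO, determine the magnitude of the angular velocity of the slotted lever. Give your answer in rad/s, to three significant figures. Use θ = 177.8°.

ω = 3.246 rad/s (from 31 rpm).
Crank pin A relative to C: A = (d + r cosθ, r sinθ); lever angle φ = atan2(r sinθ, d + r cosθ).
Differentiating tanφ: φ̇ = rω(d cosθ + r)/(d² + r² + 2dr cosθ).
d² + r² + 2dr cosθ = |CA|² = 0.0243346 m²;  d cosθ + r = -0.15572 m.
|ω_lever| = |0.0842·3.246·-0.15572| / 0.0243346 = 1.7492 rad/s.

1.75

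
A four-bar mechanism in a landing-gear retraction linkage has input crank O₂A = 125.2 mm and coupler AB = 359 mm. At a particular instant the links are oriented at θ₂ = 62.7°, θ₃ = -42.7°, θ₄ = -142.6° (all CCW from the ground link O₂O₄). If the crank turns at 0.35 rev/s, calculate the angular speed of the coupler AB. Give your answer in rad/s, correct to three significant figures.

0.333

ω₂ = 2.199 rad/s (from 0.35 rev/s).
Differentiating the loop-closure r₂e^{iθ₂}+r₃e^{iθ₃}=r₁+r₄e^{iθ₄} gives r₂ω₂e^{iθ₂}+r₃ω₃e^{iθ₃}=r₄ω₄e^{iθ₄}.
Eliminating the other unknown: ω₃ = r₂ω₂ sin(θ₄−θ₂) / [r₃ sin(θ₃−θ₄)].
Numerator sine = +0.42736; denominator sine = +0.98511.
Result = 0.1252·2.199·(+0.42736) / (0.359·(+0.98511)) = +0.33271 rad/s; magnitude 0.33271 rad/s.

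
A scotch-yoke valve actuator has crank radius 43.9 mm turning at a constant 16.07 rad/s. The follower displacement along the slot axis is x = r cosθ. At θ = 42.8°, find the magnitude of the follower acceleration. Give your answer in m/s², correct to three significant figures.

8.32

ω = 16.07 rad/s
x = r cosθ ⇒ ẍ = −rω² cosθ (ω constant).
|a| = rω²|cosθ| = 0.0439·(16.07)²·|cos 42.8°| = 8.3183 m/s².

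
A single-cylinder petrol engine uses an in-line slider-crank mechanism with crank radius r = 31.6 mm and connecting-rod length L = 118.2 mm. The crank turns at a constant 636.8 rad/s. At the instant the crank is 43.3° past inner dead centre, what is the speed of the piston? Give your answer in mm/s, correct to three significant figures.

16500

ω = 636.8 rad/s
For an in-line slider-crank, x = r cosθ + √(L² − r² sin²θ), so v = −rω sinθ·[1 + r cosθ/√(L² − r² sin²θ)].
With r = 0.0316 m, L = 0.1182 m, θ = 43.3°: √(L² − r² sin²θ) = 0.1162 m.
v = −0.0316·636.8·0.68582·[1 + 0.0316·0.72777/0.1162] = -16.532 m/s.
|v| = 16.532 m/s = 16532 mm/s.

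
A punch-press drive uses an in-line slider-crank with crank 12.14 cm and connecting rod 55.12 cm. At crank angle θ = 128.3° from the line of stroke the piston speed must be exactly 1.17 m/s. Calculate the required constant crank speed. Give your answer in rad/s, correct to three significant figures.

14.3

For an in-line slider-crank, |v_piston| = rω|sinθ|·[1 + r cosθ/√(L² − r² sin²θ)].
With r = 0.1214 m, L = 0.5512 m, θ = 128.3°: the bracketed kinematic factor |dx/dθ| = 0.082068 m.
ω = v/|dx/dθ| = 1.17/0.082068 = 14.256 rad/s.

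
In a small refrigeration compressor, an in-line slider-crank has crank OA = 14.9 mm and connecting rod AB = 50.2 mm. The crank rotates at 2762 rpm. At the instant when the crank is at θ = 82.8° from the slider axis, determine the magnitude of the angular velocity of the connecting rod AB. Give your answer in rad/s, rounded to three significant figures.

11.3

ω = 289.2 rad/s (converted from 2762 rpm).
The rod makes angle φ with the slider axis where L sinφ = r sinθ; differentiating, L cosφ·φ̇ = r ω cosθ.
L cosφ = √(L² − r² sin²θ) = 0.047974 m.
|ω_rod| = r ω |cosθ| / √(L² − r² sin²θ) = 0.0149·289.2·0.12533/0.047974 = 11.259 rad/s.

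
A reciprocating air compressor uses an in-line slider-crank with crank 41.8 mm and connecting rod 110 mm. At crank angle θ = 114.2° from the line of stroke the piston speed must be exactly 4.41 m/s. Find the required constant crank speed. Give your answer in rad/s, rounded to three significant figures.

139

For an in-line slider-crank, |v_piston| = rω|sinθ|·[1 + r cosθ/√(L² − r² sin²θ)].
With r = 0.0418 m, L = 0.11 m, θ = 114.2°: the bracketed kinematic factor |dx/dθ| = 0.031795 m.
ω = v/|dx/dθ| = 4.41/0.031795 = 138.7 rad/s.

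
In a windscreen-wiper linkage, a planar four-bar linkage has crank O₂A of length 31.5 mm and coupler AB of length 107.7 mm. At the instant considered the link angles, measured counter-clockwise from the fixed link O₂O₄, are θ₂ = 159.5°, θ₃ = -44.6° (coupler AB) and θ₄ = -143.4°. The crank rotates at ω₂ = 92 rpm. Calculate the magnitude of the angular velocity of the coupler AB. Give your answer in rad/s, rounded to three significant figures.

ω₂ = 9.634 rad/s (from 92 rpm).
Differentiating the loop-closure r₂e^{iθ₂}+r₃e^{iθ₃}=r₁+r₄e^{iθ₄} gives r₂ω₂e^{iθ₂}+r₃ω₃e^{iθ₃}=r₄ω₄e^{iθ₄}.
Eliminating the other unknown: ω₃ = r₂ω₂ sin(θ₄−θ₂) / [r₃ sin(θ₃−θ₄)].
Numerator sine = +0.83962; denominator sine = +0.98823.
Result = 0.0315·9.634·(+0.83962) / (0.1077·(+0.98823)) = +2.3941 rad/s; magnitude 2.3941 rad/s.

2.39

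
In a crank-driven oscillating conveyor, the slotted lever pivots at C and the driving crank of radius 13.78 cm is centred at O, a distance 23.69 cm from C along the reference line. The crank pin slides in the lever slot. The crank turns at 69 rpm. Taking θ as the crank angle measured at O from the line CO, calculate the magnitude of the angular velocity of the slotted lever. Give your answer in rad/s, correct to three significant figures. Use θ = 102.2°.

ω = 7.226 rad/s (from 69 rpm).
Crank pin A relative to C: A = (d + r cosθ, r sinθ); lever angle φ = atan2(r sinθ, d + r cosθ).
Differentiating tanφ: φ̇ = rω(d cosθ + r)/(d² + r² + 2dr cosθ).
d² + r² + 2dr cosθ = |CA|² = 0.0613131 m²;  d cosθ + r = +0.087737 m.
|ω_lever| = |0.1378·7.226·+0.087737| / 0.0613131 = 1.4248 rad/s.

1.42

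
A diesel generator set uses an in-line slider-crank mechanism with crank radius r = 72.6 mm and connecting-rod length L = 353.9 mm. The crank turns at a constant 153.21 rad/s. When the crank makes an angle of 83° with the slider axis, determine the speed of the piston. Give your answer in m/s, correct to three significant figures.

11.3

ω = 153.2 rad/s
For an in-line slider-crank, x = r cosθ + √(L² − r² sin²θ), so v = −rω sinθ·[1 + r cosθ/√(L² − r² sin²θ)].
With r = 0.0726 m, L = 0.3539 m, θ = 83°: √(L² − r² sin²θ) = 0.34649 m.
v = −0.0726·153.2·0.99255·[1 + 0.0726·0.12187/0.34649] = -11.322 m/s.
|v| = 11.322 m/s.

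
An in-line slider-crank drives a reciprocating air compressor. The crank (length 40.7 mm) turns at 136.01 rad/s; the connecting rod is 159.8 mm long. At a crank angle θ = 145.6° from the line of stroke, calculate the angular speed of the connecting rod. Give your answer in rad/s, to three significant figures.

28.9

ω = 136 rad/s
The rod makes angle φ with the slider axis where L sinφ = r sinθ; differentiating, L cosφ·φ̇ = r ω cosθ.
L cosφ = √(L² − r² sin²θ) = 0.15814 m.
|ω_rod| = r ω |cosθ| / √(L² − r² sin²θ) = 0.0407·136·0.82511/0.15814 = 28.883 rad/s.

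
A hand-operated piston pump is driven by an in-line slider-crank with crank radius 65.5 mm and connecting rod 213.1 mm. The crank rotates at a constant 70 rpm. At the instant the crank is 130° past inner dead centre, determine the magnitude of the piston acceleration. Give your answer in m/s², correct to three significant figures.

2.43

ω = 2π·70/60 = 7.33 rad/s
x(θ) = r cosθ + √(L² − r² sin²θ); with ω constant, a = ω²·d²x/dθ².
d²x/dθ² = −r cosθ − r²(cos2θ)/√u − r⁴ sin²2θ/(4u^{3/2}),  u = L² − r² sin²θ = 0.042894 m².
Substituting r = 0.0655 m, L = 0.2131 m, θ = 130°: d²x/dθ² = +0.045197 m.
a = ω²·d²x/dθ² = (7.33)²·(+0.045197) = +2.4287 m/s²;  |a| = 2.4287 m/s².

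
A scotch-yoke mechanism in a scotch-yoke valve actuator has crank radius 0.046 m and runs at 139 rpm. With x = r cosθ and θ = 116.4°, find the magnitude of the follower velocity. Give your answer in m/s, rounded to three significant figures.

ω = 14.56 rad/s (from 139 rpm).
x = r cosθ ⇒ ẋ = −rω sinθ.
|v| = rω|sinθ| = 0.046·14.56·|sin 116.4°| = 0.59975 m/s.

0.600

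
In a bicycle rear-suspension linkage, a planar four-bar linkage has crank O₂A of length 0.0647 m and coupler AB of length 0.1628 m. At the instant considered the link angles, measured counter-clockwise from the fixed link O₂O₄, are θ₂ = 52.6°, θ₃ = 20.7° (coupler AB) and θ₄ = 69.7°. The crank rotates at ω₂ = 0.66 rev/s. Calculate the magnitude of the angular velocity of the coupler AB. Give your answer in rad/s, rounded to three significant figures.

0.642

ω₂ = 4.147 rad/s (from 0.66 rev/s).
Differentiating the loop-closure r₂e^{iθ₂}+r₃e^{iθ₃}=r₁+r₄e^{iθ₄} gives r₂ω₂e^{iθ₂}+r₃ω₃e^{iθ₃}=r₄ω₄e^{iθ₄}.
Eliminating the other unknown: ω₃ = r₂ω₂ sin(θ₄−θ₂) / [r₃ sin(θ₃−θ₄)].
Numerator sine = +0.29404; denominator sine = -0.75471.
Result = 0.0647·4.147·(+0.29404) / (0.1628·(-0.75471)) = -0.6421 rad/s; magnitude 0.6421 rad/s.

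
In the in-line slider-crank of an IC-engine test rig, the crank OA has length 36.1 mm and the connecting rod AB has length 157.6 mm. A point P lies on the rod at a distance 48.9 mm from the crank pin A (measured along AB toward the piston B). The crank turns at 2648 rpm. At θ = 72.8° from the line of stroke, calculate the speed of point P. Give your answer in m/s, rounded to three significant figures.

ω = 277.3 rad/s.  Crank-pin speed |V_A| = rω = 10.01 m/s, perpendicular to OA.
Rod angle: sinφ = −(r/L) sinθ ⇒ φ = -12.640°; ω_rod = −rω cosθ/√(L²−r²sin²θ) = -19.249 rad/s.
V_P = V_A + ω_rod × AP, with AP = 0.0489 m along the rod.
Components: V_Px = −rω sinθ − a·ω_rod·sinφ = -9.7687 m/s;  V_Py = rω cosθ + a·ω_rod·cosφ = +2.0417 m/s.
|V_P| = √(V_Px² + V_Py²) = 9.9798 m/s.

9.98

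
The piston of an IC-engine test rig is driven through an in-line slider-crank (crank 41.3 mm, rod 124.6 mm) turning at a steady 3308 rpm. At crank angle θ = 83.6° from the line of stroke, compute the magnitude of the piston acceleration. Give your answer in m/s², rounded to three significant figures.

ω = 2π·3308/60 = 346.4 rad/s
x(θ) = r cosθ + √(L² − r² sin²θ); with ω constant, a = ω²·d²x/dθ².
d²x/dθ² = −r cosθ − r²(cos2θ)/√u − r⁴ sin²2θ/(4u^{3/2}),  u = L² − r² sin²θ = 0.0138407 m².
Substituting r = 0.0413 m, L = 0.1246 m, θ = 83.6°: d²x/dθ² = +0.0095126 m.
a = ω²·d²x/dθ² = (346.4)²·(+0.0095126) = +1141.5 m/s²;  |a| = 1141.5 m/s².

1140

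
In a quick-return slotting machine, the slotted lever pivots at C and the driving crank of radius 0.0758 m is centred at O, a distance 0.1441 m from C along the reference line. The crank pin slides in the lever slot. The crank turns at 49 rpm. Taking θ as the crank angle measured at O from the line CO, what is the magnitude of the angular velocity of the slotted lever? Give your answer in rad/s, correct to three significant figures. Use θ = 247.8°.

ω = 5.131 rad/s (from 49 rpm).
Crank pin A relative to C: A = (d + r cosθ, r sinθ); lever angle φ = atan2(r sinθ, d + r cosθ).
Differentiating tanφ: φ̇ = rω(d cosθ + r)/(d² + r² + 2dr cosθ).
d² + r² + 2dr cosθ = |CA|² = 0.0182563 m²;  d cosθ + r = +0.021353 m.
|ω_lever| = |0.0758·5.131·+0.021353| / 0.0182563 = 0.45493 rad/s.

0.455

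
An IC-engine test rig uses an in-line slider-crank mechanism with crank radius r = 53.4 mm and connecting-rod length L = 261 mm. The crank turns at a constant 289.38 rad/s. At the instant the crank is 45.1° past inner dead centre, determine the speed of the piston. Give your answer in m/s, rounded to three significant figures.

ω = 289.4 rad/s
For an in-line slider-crank, x = r cosθ + √(L² − r² sin²θ), so v = −rω sinθ·[1 + r cosθ/√(L² − r² sin²θ)].
With r = 0.0534 m, L = 0.261 m, θ = 45.1°: √(L² − r² sin²θ) = 0.25824 m.
v = −0.0534·289.4·0.70834·[1 + 0.0534·0.70587/0.25824] = -12.544 m/s.
|v| = 12.544 m/s.

12.5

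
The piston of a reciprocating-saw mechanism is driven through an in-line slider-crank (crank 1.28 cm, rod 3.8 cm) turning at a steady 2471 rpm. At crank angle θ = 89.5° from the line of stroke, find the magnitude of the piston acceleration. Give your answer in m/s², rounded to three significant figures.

ω = 2π·2471/60 = 258.8 rad/s
x(θ) = r cosθ + √(L² − r² sin²θ); with ω constant, a = ω²·d²x/dθ².
d²x/dθ² = −r cosθ − r²(cos2θ)/√u − r⁴ sin²2θ/(4u^{3/2}),  u = L² − r² sin²θ = 0.00128017 m².
Substituting r = 0.0128 m, L = 0.038 m, θ = 89.5°: d²x/dθ² = +0.0044667 m.
a = ω²·d²x/dθ² = (258.8)²·(+0.0044667) = +299.08 m/s²;  |a| = 299.08 m/s².

299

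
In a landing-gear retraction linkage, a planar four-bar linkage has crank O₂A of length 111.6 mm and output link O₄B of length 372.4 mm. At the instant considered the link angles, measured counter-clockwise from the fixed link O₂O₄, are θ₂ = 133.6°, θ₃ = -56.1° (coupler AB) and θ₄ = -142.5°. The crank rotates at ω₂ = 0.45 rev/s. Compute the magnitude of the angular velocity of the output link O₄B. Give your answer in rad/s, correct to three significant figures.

ω₂ = 2.827 rad/s (from 0.45 rev/s).
Differentiating the loop-closure r₂e^{iθ₂}+r₃e^{iθ₃}=r₁+r₄e^{iθ₄} gives r₂ω₂e^{iθ₂}+r₃ω₃e^{iθ₃}=r₄ω₄e^{iθ₄}.
Eliminating the other unknown: ω₄ = r₂ω₂ sin(θ₂−θ₃) / [r₄ sin(θ₄−θ₃)].
Numerator sine = -0.16849; denominator sine = -0.99803.
Result = 0.1116·2.827·(-0.16849) / (0.3724·(-0.99803)) = +0.14305 rad/s; magnitude 0.14305 rad/s.

0.143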